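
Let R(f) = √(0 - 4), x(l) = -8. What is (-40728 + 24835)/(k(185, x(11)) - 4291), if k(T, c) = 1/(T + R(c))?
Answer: 1167153741711/315123035140 - 15893*I/315123035140 ≈ 3.7038 - 5.0434e-8*I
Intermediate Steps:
R(f) = 2*I (R(f) = √(-4) = 2*I)
k(T, c) = 1/(T + 2*I)
(-40728 + 24835)/(k(185, x(11)) - 4291) = (-40728 + 24835)/(1/(185 + 2*I) - 4291) = -15893/((185 - 2*I)/34229 - 4291) = -15893/(-4291 + (185 - 2*I)/34229)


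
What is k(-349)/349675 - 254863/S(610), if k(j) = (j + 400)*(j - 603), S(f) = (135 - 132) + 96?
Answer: -89124026173/34617825 ≈ -2574.5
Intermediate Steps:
S(f) = 99 (S(f) = 3 + 96 = 99)
k(j) = (-603 + j)*(400 + j) (k(j) = (400 + j)*(-603 + j) = (-603 + j)*(400 + j))
k(-349)/349675 - 254863/S(610) = (-241200 + (-349)**2 - 203*(-349))/349675 - 254863/99 = (-241200 + 121801 + 70847)*(1/349675) - 254863*1/99 = -48552*1/349675 - 254863/99 = -48552/349675 - 254863/99 = -89124026173/34617825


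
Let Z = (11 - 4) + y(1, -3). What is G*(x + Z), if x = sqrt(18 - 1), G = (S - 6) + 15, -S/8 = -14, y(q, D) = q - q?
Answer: 847 + 121*sqrt(17) ≈ 1345.9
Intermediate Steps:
y(q, D) = 0
S = 112 (S = -8*(-14) = 112)
G = 121 (G = (112 - 6) + 15 = 106 + 15 = 121)
Z = 7 (Z = (11 - 4) + 0 = 7 + 0 = 7)
x = sqrt(17) ≈ 4.1231
G*(x + Z) = 121*(sqrt(17) + 7) = 121*(7 + sqrt(17)) = 847 + 121*sqrt(17)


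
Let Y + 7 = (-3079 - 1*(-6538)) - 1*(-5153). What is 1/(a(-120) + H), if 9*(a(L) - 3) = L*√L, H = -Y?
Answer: -12903/111023606 + 20*I*√30/55511803 ≈ -0.00011622 + 1.9734e-6*I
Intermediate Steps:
Y = 8605 (Y = -7 + ((-3079 - 1*(-6538)) - 1*(-5153)) = -7 + ((-3079 + 6538) + 5153) = -7 + (3459 + 5153) = -7 + 8612 = 8605)
H = -8605 (H = -1*8605 = -8605)
a(L) = 3 + L^(3/2)/9 (a(L) = 3 + (L*√L)/9 = 3 + L^(3/2)/9)
1/(a(-120) + H) = 1/((3 + (-120)^(3/2)/9) - 8605) = 1/((3 + (-240*I*√30)/9) - 8605) = 1/((3 - 80*I*√30/3) - 8605) = 1/(-8602 - 80*I*√30/3)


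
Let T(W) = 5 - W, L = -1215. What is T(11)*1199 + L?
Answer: -8409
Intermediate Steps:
T(11)*1199 + L = (5 - 1*11)*1199 - 1215 = (5 - 11)*1199 - 1215 = -6*1199 - 1215 = -7194 - 1215 = -8409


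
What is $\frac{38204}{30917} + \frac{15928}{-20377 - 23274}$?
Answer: $\frac{1175196828}{1349557967} \approx 0.8708$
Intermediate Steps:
$\frac{38204}{30917} + \frac{15928}{-20377 - 23274} = 38204 \cdot \frac{1}{30917} + \frac{15928}{-20377 - 23274} = \frac{38204}{30917} + \frac{15928}{-43651} = \frac{38204}{30917} + 15928 \left(- \frac{1}{43651}\right) = \frac{38204}{30917} - \frac{15928}{43651} = \frac{1175196828}{1349557967}$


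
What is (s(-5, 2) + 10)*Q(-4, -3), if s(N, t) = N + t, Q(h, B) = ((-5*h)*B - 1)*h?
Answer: 1708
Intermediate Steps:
Q(h, B) = h*(-1 - 5*B*h) (Q(h, B) = (-5*B*h - 1)*h = (-1 - 5*B*h)*h = h*(-1 - 5*B*h))
(s(-5, 2) + 10)*Q(-4, -3) = ((-5 + 2) + 10)*(-1*(-4)*(1 + 5*(-3)*(-4))) = (-3 + 10)*(-1*(-4)*(1 + 60)) = 7*(-1*(-4)*61) = 7*244 = 1708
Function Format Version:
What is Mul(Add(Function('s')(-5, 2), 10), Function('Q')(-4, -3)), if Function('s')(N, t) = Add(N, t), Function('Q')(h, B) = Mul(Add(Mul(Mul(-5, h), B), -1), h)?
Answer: 1708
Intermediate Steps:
Function('Q')(h, B) = Mul(h, Add(-1, Mul(-5, B, h))) (Function('Q')(h, B) = Mul(Add(Mul(-5, B, h), -1), h) = Mul(Add(-1, Mul(-5, B, h)), h) = Mul(h, Add(-1, Mul(-5, B, h))))
Mul(Add(Function('s')(-5, 2), 10), Function('Q')(-4, -3)) = Mul(Add(Add(-5, 2), 10), Mul(-1, -4, Add(1, Mul(5, -3, -4)))) = Mul(Add(-3, 10), Mul(-1, -4, Add(1, 60))) = Mul(7, Mul(-1, -4, 61)) = Mul(7, 244) = 1708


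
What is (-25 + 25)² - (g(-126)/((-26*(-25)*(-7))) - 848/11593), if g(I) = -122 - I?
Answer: 1952386/26374075 ≈ 0.074027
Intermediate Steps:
(-25 + 25)² - (g(-126)/((-26*(-25)*(-7))) - 848/11593) = (-25 + 25)² - ((-122 - 1*(-126))/((-26*(-25)*(-7))) - 848/11593) = 0² - ((-122 + 126)/((650*(-7))) - 848*1/11593) = 0 - (4/(-4550) - 848/11593) = 0 - (4*(-1/4550) - 848/11593) = 0 - (-2/2275 - 848/11593) = 0 - 1*(-1952386/26374075) = 0 + 1952386/26374075 = 1952386/26374075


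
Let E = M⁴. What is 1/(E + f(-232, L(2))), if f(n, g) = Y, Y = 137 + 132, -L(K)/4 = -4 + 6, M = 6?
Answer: 1/1565 ≈ 0.00063898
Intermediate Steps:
L(K) = -8 (L(K) = -4*(-4 + 6) = -4*2 = -8)
Y = 269
f(n, g) = 269
E = 1296 (E = 6⁴ = 1296)
1/(E + f(-232, L(2))) = 1/(1296 + 269) = 1/1565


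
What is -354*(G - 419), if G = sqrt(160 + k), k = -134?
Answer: 148326 - 354*sqrt(26) ≈ 1.4652e+5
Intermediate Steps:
G = sqrt(26) (G = sqrt(160 - 134) = sqrt(26) ≈ 5.0990)
-354*(G - 419) = -354*(sqrt(26) - 419) = -354*(-419 + sqrt(26)) = 148326 - 354*sqrt(26)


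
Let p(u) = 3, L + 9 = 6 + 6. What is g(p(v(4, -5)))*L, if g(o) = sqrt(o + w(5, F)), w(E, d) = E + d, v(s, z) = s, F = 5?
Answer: 3*sqrt(13) ≈ 10.817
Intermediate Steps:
L = 3 (L = -9 + (6 + 6) = -9 + 12 = 3)
g(o) = sqrt(10 + o) (g(o) = sqrt(o + (5 + 5)) = sqrt(o + 10) = sqrt(10 + o))
g(p(v(4, -5)))*L = sqrt(10 + 3)*3 = sqrt(13)*3 = 3*sqrt(13)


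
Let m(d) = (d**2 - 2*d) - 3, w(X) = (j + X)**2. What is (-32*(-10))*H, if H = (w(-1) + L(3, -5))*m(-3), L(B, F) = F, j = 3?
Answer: -3840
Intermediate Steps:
w(X) = (3 + X)**2
m(d) = -3 + d**2 - 2*d
H = -12 (H = ((3 - 1)**2 - 5)*(-3 + (-3)**2 - 2*(-3)) = (2**2 - 5)*(-3 + 9 + 6) = (4 - 5)*12 = -1*12 = -12)
(-32*(-10))*H = -32*(-10)*(-12) = 320*(-12) = -3840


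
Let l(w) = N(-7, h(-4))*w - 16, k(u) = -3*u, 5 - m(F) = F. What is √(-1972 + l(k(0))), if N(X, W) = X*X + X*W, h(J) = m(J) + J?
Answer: 2*I*√497 ≈ 44.587*I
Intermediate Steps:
m(F) = 5 - F
h(J) = 5 (h(J) = (5 - J) + J = 5)
N(X, W) = X² + W*X
l(w) = -16 + 14*w (l(w) = (-7*(5 - 7))*w - 16 = (-7*(-2))*w - 16 = 14*w - 16 = -16 + 14*w)
√(-1972 + l(k(0))) = √(-1972 + (-16 + 14*(-3*0))) = √(-1972 + (-16 + 14*0)) = √(-1972 + (-16 + 0)) = √(-1972 - 16) = √(-1988) = 2*I*√497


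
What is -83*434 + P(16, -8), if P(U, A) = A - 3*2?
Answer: -36036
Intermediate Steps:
P(U, A) = -6 + A (P(U, A) = A - 6 = -6 + A)
-83*434 + P(16, -8) = -83*434 + (-6 - 8) = -36022 - 14 = -36036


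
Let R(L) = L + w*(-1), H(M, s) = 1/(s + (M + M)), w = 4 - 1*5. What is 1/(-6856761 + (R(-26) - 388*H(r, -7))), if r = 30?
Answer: -53/363410046 ≈ -1.4584e-7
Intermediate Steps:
w = -1 (w = 4 - 5 = -1)
H(M, s) = 1/(s + 2*M)
R(L) = 1 + L (R(L) = L - 1*(-1) = L + 1 = 1 + L)
1/(-6856761 + (R(-26) - 388*H(r, -7))) = 1/(-6856761 + ((1 - 26) - 388/(-7 + 2*30))) = 1/(-6856761 + (-25 - 388/(-7 + 60))) = 1/(-6856761 + (-25 - 388/53)) = 1/(-6856761 - 1713/53) = 1/(-363410046/53) = -53/363410046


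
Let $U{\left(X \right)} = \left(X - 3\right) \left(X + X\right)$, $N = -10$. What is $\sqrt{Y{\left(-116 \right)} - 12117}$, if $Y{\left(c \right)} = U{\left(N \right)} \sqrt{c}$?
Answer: $\sqrt{-12117 + 520 i \sqrt{29}} \approx 12.637 + 110.8 i$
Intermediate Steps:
$U{\left(X \right)} = 2 X \left(-3 + X\right)$ ($U{\left(X \right)} = \left(-3 + X\right) 2 X = 2 X \left(-3 + X\right)$)
$Y{\left(c \right)} = 260 \sqrt{c}$ ($Y{\left(c \right)} = 2 \left(-10\right) \left(-3 - 10\right) \sqrt{c} = 2 \left(-10\right) \left(-13\right) \sqrt{c} = 260 \sqrt{c}$)
$\sqrt{Y{\left(-116 \right)} - 12117} = \sqrt{260 \sqrt{-116} - 12117} = \sqrt{260 \cdot 2 i \sqrt{29} - 12117} = \sqrt{520 i \sqrt{29} - 12117} = \sqrt{-12117 + 520 i \sqrt{29}}$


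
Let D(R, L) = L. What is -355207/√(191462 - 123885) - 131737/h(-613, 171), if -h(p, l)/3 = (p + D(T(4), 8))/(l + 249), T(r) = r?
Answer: -3688636/121 - 355207*√67577/67577 ≈ -31851.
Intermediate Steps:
h(p, l) = -3*(8 + p)/(249 + l) (h(p, l) = -3*(p + 8)/(l + 249) = -3*(8 + p)/(249 + l))
-355207/√(191462 - 123885) - 131737/h(-613, 171) = -355207/√(191462 - 123885) - 131737*(249 + 171)/(3*(-8 - 1*(-613))) = -355207*√67577/67577 - 131737*140/(-8 + 613) = -355207*√67577/67577 - 131737/(3*(1/420)*605) = -355207*√67577/67577 - 131737/121/28 = -355207*√67577/67577 - 131737*28/121 = -355207*√67577/67577 - 3688636/121 = -3688636/121 - 355207*√67577/67577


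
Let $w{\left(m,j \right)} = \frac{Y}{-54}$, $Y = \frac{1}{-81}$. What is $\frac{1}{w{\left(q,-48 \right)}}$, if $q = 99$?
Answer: $4374$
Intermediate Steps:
$Y = - \frac{1}{81} \approx -0.012346$
$w{\left(m,j \right)} = \frac{1}{4374}$ ($w{\left(m,j \right)} = - \frac{1}{81 \left(-54\right)} = \left(- \frac{1}{81}\right) \left(- \frac{1}{54}\right) = \frac{1}{4374}$)
$\frac{1}{w{\left(q,-48 \right)}} = \frac{1}{\frac{1}{4374}} = 4374$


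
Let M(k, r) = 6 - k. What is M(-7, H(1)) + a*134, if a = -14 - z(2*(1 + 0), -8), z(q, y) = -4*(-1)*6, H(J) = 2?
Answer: -5079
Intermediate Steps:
z(q, y) = 24 (z(q, y) = 4*6 = 24)
a = -38 (a = -14 - 1*24 = -14 - 24 = -38)
M(-7, H(1)) + a*134 = (6 - 1*(-7)) - 38*134 = (6 + 7) - 5092 = 13 - 5092 = -5079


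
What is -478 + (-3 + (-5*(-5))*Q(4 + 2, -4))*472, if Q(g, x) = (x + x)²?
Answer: 753306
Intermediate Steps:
Q(g, x) = 4*x² (Q(g, x) = (2*x)² = 4*x²)
-478 + (-3 + (-5*(-5))*Q(4 + 2, -4))*472 = -478 + (-3 + (-5*(-5))*(4*(-4)²))*472 = -478 + (-3 + 25*(4*16))*472 = -478 + (-3 + 25*64)*472 = -478 + (-3 + 1600)*472 = -478 + 1597*472 = -478 + 753784 = 753306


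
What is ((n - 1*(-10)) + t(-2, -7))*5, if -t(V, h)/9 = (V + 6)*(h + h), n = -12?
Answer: 2510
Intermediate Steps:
t(V, h) = -18*h*(6 + V) (t(V, h) = -9*(V + 6)*(h + h) = -9*(6 + V)*2*h = -18*h*(6 + V))
((n - 1*(-10)) + t(-2, -7))*5 = ((-12 - 1*(-10)) - 18*(-7)*(6 - 2))*5 = ((-12 + 10) - 18*(-7)*4)*5 = (-2 + 504)*5 = 502*5 = 2510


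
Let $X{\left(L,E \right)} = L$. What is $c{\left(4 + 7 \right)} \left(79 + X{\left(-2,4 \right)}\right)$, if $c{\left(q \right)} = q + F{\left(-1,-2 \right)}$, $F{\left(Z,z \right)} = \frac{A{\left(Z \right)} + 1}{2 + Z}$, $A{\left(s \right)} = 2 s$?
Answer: $770$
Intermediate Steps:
$F{\left(Z,z \right)} = \frac{1 + 2 Z}{2 + Z}$ ($F{\left(Z,z \right)} = \frac{2 Z + 1}{2 + Z} = \frac{1 + 2 Z}{2 + Z}$)
$c{\left(q \right)} = -1 + q$ ($c{\left(q \right)} = q + \frac{1 + 2 \left(-1\right)}{2 - 1} = q + \frac{1 - 2}{1} = q + 1 \left(-1\right) = q - 1 = -1 + q$)
$c{\left(4 + 7 \right)} \left(79 + X{\left(-2,4 \right)}\right) = \left(-1 + \left(4 + 7\right)\right) \left(79 - 2\right) = \left(-1 + 11\right) 77 = 10 \cdot 77 = 770$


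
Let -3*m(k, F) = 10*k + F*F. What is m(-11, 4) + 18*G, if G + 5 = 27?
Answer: 1282/3 ≈ 427.33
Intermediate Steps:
G = 22 (G = -5 + 27 = 22)
m(k, F) = -10*k/3 - F**2/3 (m(k, F) = -(10*k + F*F)/3 = -(10*k + F**2)/3 = -(F**2 + 10*k)/3 = -10*k/3 - F**2/3)
m(-11, 4) + 18*G = (-10/3*(-11) - 1/3*4**2) + 18*22 = (110/3 - 1/3*16) + 396 = (110/3 - 16/3) + 396 = 94/3 + 396 = 1282/3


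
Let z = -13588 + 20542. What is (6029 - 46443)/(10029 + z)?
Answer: -40414/16983 ≈ -2.3797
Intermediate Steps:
z = 6954
(6029 - 46443)/(10029 + z) = (6029 - 46443)/(10029 + 6954) = -40414/16983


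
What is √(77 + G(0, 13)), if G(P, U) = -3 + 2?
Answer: 2*√19 ≈ 8.7178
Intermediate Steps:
G(P, U) = -1
√(77 + G(0, 13)) = √(77 - 1) = √76 = 2*√19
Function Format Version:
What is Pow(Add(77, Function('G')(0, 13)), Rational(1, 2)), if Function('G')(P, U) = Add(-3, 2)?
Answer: Mul(2, Pow(19, Rational(1, 2))) ≈ 8.7178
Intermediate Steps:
Function('G')(P, U) = -1
Pow(Add(77, Function('G')(0, 13)), Rational(1, 2)) = Pow(Add(77, -1), Rational(1, 2)) = Pow(76, Rational(1, 2)) = Mul(2, Pow(19, Rational(1, 2)))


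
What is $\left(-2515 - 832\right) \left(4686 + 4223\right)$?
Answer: $-29818423$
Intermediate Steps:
$\left(-2515 - 832\right) \left(4686 + 4223\right) = \left(-3347\right) 8909 = -29818423$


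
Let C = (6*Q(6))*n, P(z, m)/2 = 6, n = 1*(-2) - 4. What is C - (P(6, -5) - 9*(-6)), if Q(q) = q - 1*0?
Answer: -282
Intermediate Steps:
Q(q) = q (Q(q) = q + 0 = q)
n = -6 (n = -2 - 4 = -6)
P(z, m) = 12 (P(z, m) = 2*6 = 12)
C = -216 (C = (6*6)*(-6) = 36*(-6) = -216)
C - (P(6, -5) - 9*(-6)) = -216 - (12 - 9*(-6)) = -216 - (12 + 54) = -216 - 1*66 = -216 - 66 = -282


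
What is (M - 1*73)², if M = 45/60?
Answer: 83521/16 ≈ 5220.1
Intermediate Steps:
M = ¾ (M = 45*(1/60) = ¾ ≈ 0.75000)
(M - 1*73)² = (¾ - 1*73)² = (¾ - 73)² = (-289/4)² = 83521/16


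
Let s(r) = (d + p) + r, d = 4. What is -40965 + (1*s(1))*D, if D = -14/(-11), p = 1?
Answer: -450531/11 ≈ -40957.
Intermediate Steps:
D = 14/11 (D = -14*(-1/11) = 14/11 ≈ 1.2727)
s(r) = 5 + r (s(r) = (4 + 1) + r = 5 + r)
-40965 + (1*s(1))*D = -40965 + (1*(5 + 1))*(14/11) = -40965 + (1*6)*(14/11) = -40965 + 6*(14/11) = -40965 + 84/11 = -450531/11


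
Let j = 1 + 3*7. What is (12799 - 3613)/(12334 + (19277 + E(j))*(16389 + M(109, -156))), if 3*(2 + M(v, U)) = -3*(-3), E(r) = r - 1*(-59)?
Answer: 1531/52881659 ≈ 2.8951e-5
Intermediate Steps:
j = 22 (j = 1 + 21 = 22)
E(r) = 59 + r (E(r) = r + 59 = 59 + r)
M(v, U) = 1 (M(v, U) = -2 + (-3*(-3))/3 = -2 + (⅓)*9 = -2 + 3 = 1)
(12799 - 3613)/(12334 + (19277 + E(j))*(16389 + M(109, -156))) = (12799 - 3613)/(12334 + (19277 + (59 + 22))*(16389 + 1)) = 9186/(12334 + (19277 + 81)*16390) = 9186/(12334 + 19358*16390) = 9186/(12334 + 317277620) = 9186/317289954 = 9186*(1/317289954) = 1531/52881659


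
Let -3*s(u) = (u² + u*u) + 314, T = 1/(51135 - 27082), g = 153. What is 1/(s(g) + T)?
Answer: -72159/1133665993 ≈ -6.3651e-5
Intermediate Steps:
T = 1/24053 ≈ 4.1575e-5
s(u) = -314/3 - 2*u²/3 (s(u) = -((u² + u*u) + 314)/3 = -((u² + u²) + 314)/3 = -(2*u² + 314)/3 = -(314 + 2*u²)/3 = -314/3 - 2*u²/3)
1/(s(g) + T) = 1/((-314/3 - ⅔*153²) + 1/24053) = 1/((-314/3 - ⅔*23409) + 1/24053) = 1/((-314/3 - 15606) + 1/24053) = 1/(-47132/3 + 1/24053) = 1/(-1133665993/72159) = -72159/1133665993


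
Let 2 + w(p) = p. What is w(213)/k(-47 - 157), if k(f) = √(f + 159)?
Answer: -211*I*√5/15 ≈ -31.454*I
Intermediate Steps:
k(f) = √(159 + f)
w(p) = -2 + p
w(213)/k(-47 - 157) = (-2 + 213)/(√(159 + (-47 - 157))) = 211/(√(159 - 204)) = 211/(√(-45)) = 211/((3*I*√5)) = 211*(-I*√5/15) = -211*I*√5/15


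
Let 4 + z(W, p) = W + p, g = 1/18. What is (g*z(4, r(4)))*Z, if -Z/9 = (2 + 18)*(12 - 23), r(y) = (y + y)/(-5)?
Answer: -176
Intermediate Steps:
g = 1/18 ≈ 0.055556
r(y) = -2*y/5 (r(y) = (2*y)*(-⅕) = -2*y/5)
z(W, p) = -4 + W + p (z(W, p) = -4 + (W + p) = -4 + W + p)
Z = 1980 (Z = -9*(2 + 18)*(12 - 23) = -180*(-11) = -9*(-220) = 1980)
(g*z(4, r(4)))*Z = ((-4 + 4 - ⅖*4)/18)*1980 = ((-4 + 4 - 8/5)/18)*1980 = ((1/18)*(-8/5))*1980 = -4/45*1980 = -176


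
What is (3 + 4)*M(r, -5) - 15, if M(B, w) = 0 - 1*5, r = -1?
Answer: -50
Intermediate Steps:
M(B, w) = -5 (M(B, w) = 0 - 5 = -5)
(3 + 4)*M(r, -5) - 15 = (3 + 4)*(-5) - 15 = 7*(-5) - 15 = -35 - 15 = -50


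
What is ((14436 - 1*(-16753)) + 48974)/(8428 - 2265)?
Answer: 80163/6163 ≈ 13.007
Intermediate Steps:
((14436 - 1*(-16753)) + 48974)/(8428 - 2265) = ((14436 + 16753) + 48974)/6163 = (31189 + 48974)*(1/6163) = 80163*(1/6163) = 80163/6163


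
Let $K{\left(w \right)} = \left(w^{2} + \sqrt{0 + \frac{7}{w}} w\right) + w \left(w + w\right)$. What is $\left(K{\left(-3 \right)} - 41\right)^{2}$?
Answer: $\left(14 + i \sqrt{21}\right)^{2} \approx 175.0 + 128.31 i$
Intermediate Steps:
$K{\left(w \right)} = 3 w^{2} + w \sqrt{7} \sqrt{\frac{1}{w}}$ ($K{\left(w \right)} = \left(w^{2} + \sqrt{\frac{7}{w}} w\right) + w 2 w = \left(w^{2} + \sqrt{7} \sqrt{\frac{1}{w}} w\right) + 2 w^{2} = \left(w^{2} + w \sqrt{7} \sqrt{\frac{1}{w}}\right) + 2 w^{2} = 3 w^{2} + w \sqrt{7} \sqrt{\frac{1}{w}}$)
$\left(K{\left(-3 \right)} - 41\right)^{2} = \left(- 3 \left(3 \left(-3\right) + \sqrt{7} \sqrt{\frac{1}{-3}}\right) - 41\right)^{2} = \left(- 3 \left(-9 + \sqrt{7} \sqrt{- \frac{1}{3}}\right) - 41\right)^{2} = \left(- 3 \left(-9 + \sqrt{7} \frac{i \sqrt{3}}{3}\right) - 41\right)^{2} = \left(- 3 \left(-9 + \frac{i \sqrt{21}}{3}\right) - 41\right)^{2} = \left(\left(27 - i \sqrt{21}\right) - 41\right)^{2} = \left(-14 - i \sqrt{21}\right)^{2}$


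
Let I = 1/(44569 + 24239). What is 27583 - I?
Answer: 1897931063/68808 ≈ 27583.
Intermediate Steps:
I = 1/68808 ≈ 1.4533e-5
27583 - I = 27583 - 1*1/68808 = 27583 - 1/68808 = 1897931063/68808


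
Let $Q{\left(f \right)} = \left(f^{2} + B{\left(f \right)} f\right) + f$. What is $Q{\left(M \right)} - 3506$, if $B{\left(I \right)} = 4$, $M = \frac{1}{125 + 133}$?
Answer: $- \frac{233372093}{66564} \approx -3506.0$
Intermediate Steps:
$M = \frac{1}{258} \approx 0.003876$
$Q{\left(f \right)} = f^{2} + 5 f$ ($Q{\left(f \right)} = \left(f^{2} + 4 f\right) + f = f^{2} + 5 f$)
$Q{\left(M \right)} - 3506 = \frac{5 + \frac{1}{258}}{258} - 3506 = \frac{1}{258} \cdot \frac{1291}{258} - 3506 = \frac{1291}{66564} - 3506 = - \frac{233372093}{66564}$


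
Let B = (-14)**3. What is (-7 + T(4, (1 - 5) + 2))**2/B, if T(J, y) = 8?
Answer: -1/2744 ≈ -0.00036443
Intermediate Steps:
B = -2744
(-7 + T(4, (1 - 5) + 2))**2/B = (-7 + 8)**2/(-2744) = 1**2*(-1/2744) = 1*(-1/2744) = -1/2744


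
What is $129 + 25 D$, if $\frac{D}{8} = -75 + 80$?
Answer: $1129$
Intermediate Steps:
$D = 40$ ($D = 8 \left(-75 + 80\right) = 8 \cdot 5 = 40$)
$129 + 25 D = 129 + 25 \cdot 40 = 129 + 1000 = 1129$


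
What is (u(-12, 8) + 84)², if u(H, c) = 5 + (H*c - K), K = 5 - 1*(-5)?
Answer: 289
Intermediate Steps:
K = 10 (K = 5 + 5 = 10)
u(H, c) = -5 + H*c (u(H, c) = 5 + (H*c - 1*10) = 5 + (H*c - 10) = 5 + (-10 + H*c) = -5 + H*c)
(u(-12, 8) + 84)² = ((-5 - 12*8) + 84)² = ((-5 - 96) + 84)² = (-101 + 84)² = (-17)² = 289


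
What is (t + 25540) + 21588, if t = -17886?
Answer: 29242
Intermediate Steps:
(t + 25540) + 21588 = (-17886 + 25540) + 21588 = 7654 + 21588 = 29242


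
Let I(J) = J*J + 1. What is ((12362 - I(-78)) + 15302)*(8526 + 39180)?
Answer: 1029447774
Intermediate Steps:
I(J) = 1 + J² (I(J) = J² + 1 = 1 + J²)
((12362 - I(-78)) + 15302)*(8526 + 39180) = ((12362 - (1 + (-78)²)) + 15302)*(8526 + 39180) = ((12362 - (1 + 6084)) + 15302)*47706 = ((12362 - 1*6085) + 15302)*47706 = ((12362 - 6085) + 15302)*47706 = (6277 + 15302)*47706 = 21579*47706 = 1029447774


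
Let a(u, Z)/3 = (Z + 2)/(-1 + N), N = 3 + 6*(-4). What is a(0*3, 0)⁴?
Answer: 81/14641 ≈ 0.0055324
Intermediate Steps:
N = -21 (N = 3 - 24 = -21)
a(u, Z) = -3/11 - 3*Z/22 (a(u, Z) = 3*((Z + 2)/(-1 - 21)) = 3*((2 + Z)/(-22)) = 3*((2 + Z)*(-1/22)) = 3*(-1/11 - Z/22) = -3/11 - 3*Z/22)
a(0*3, 0)⁴ = (-3/11 - 3/22*0)⁴ = (-3/11 + 0)⁴ = (-3/11)⁴ = 81/14641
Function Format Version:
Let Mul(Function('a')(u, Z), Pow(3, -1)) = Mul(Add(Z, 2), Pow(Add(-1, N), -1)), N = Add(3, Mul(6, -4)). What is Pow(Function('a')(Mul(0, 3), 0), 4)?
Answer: Rational(81, 14641) ≈ 0.0055324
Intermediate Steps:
N = -21 (N = Add(3, -24) = -21)
Function('a')(u, Z) = Add(Rational(-3, 11), Mul(Rational(-3, 22), Z)) (Function('a')(u, Z) = Mul(3, Mul(Add(Z, 2), Pow(Add(-1, -21), -1))) = Mul(3, Mul(Add(2, Z), Pow(-22, -1))) = Mul(3, Mul(Add(2, Z), Rational(-1, 22))) = Mul(3, Add(Rational(-1, 11), Mul(Rational(-1, 22), Z))) = Add(Rational(-3, 11), Mul(Rational(-3, 22), Z)))
Pow(Function('a')(Mul(0, 3), 0), 4) = Pow(Add(Rational(-3, 11), Mul(Rational(-3, 22), 0)), 4) = Pow(Add(Rational(-3, 11), 0), 4) = Pow(Rational(-3, 11), 4) = Rational(81, 14641)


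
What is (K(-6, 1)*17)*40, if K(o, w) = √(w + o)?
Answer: 680*I*√5 ≈ 1520.5*I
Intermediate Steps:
K(o, w) = √(o + w)
(K(-6, 1)*17)*40 = (√(-6 + 1)*17)*40 = (√(-5)*17)*40 = ((I*√5)*17)*40 = (17*I*√5)*40 = 680*I*√5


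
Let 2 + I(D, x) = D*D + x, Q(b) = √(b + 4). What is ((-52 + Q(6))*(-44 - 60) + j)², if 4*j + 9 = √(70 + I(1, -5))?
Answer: 469630721/16 - 1124812*√10 ≈ 2.5795e+7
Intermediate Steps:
Q(b) = √(4 + b)
I(D, x) = -2 + x + D² (I(D, x) = -2 + (D*D + x) = -2 + (D² + x) = -2 + (x + D²) = -2 + x + D²)
j = -¼ (j = -9/4 + √(70 + (-2 - 5 + 1²))/4 = -9/4 + √(70 + (-2 - 5 + 1))/4 = -9/4 + √(70 - 6)/4 = -9/4 + √64/4 = -9/4 + (¼)*8 = -9/4 + 2 = -¼ ≈ -0.25000)
((-52 + Q(6))*(-44 - 60) + j)² = ((-52 + √(4 + 6))*(-44 - 60) - ¼)² = ((-52 + √10)*(-104) - ¼)² = ((5408 - 104*√10) - ¼)² = (21631/4 - 104*√10)²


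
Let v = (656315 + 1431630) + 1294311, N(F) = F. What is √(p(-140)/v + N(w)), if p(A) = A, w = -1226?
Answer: 3*I*√24348990103901/422782 ≈ 35.014*I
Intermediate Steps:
v = 3382256 (v = 2087945 + 1294311 = 3382256)
√(p(-140)/v + N(w)) = √(-140/3382256 - 1226) = √(-140*1/3382256 - 1226) = √(-35/845564 - 1226) = √(-1036661499/845564) = 3*I*√24348990103901/422782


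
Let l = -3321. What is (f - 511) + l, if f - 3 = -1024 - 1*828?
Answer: -5681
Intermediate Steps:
f = -1849 (f = 3 + (-1024 - 1*828) = 3 + (-1024 - 828) = 3 - 1852 = -1849)
(f - 511) + l = (-1849 - 511) - 3321 = -2360 - 3321 = -5681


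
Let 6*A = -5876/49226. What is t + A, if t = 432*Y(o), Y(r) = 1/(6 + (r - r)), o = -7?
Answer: 5314939/73839 ≈ 71.980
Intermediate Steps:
Y(r) = ⅙ (Y(r) = 1/(6 + 0) = 1/6 = ⅙)
A = -1469/73839 (A = (-5876/49226)/6 = (-5876*1/49226)/6 = (⅙)*(-2938/24613) = -1469/73839 ≈ -0.019895)
t = 72 (t = 432*(⅙) = 72)
t + A = 72 - 1469/73839 = 5314939/73839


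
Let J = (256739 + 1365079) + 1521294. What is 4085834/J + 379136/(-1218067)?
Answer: 1892576325823/1914260502252 ≈ 0.98867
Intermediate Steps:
J = 3143112 (J = 1621818 + 1521294 = 3143112)
4085834/J + 379136/(-1218067) = 4085834/3143112 + 379136/(-1218067) = 4085834*(1/3143112) + 379136*(-1/1218067) = 2042917/1571556 - 379136/1218067 = 1892576325823/1914260502252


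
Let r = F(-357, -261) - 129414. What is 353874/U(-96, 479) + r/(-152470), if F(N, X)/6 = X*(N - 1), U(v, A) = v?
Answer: -4499713777/1219760 ≈ -3689.0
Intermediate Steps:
F(N, X) = 6*X*(-1 + N) (F(N, X) = 6*(X*(N - 1)) = 6*(X*(-1 + N)) = 6*X*(-1 + N))
r = 431214 (r = 6*(-261)*(-1 - 357) - 129414 = 6*(-261)*(-358) - 129414 = 560628 - 129414 = 431214)
353874/U(-96, 479) + r/(-152470) = 353874/(-96) + 431214/(-152470) = 353874*(-1/96) + 431214*(-1/152470) = -58979/16 - 215607/76235 = -4499713777/1219760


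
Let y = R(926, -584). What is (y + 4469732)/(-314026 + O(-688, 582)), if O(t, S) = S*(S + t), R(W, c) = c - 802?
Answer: -2234173/187859 ≈ -11.893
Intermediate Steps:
R(W, c) = -802 + c
y = -1386 (y = -802 - 584 = -1386)
(y + 4469732)/(-314026 + O(-688, 582)) = (-1386 + 4469732)/(-314026 + 582*(582 - 688)) = 4468346/(-314026 + 582*(-106)) = 4468346/(-314026 - 61692) = 4468346/(-375718) = 4468346*(-1/375718) = -2234173/187859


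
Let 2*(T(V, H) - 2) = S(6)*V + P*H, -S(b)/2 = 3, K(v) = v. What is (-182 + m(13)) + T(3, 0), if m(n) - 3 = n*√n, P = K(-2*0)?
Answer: -186 + 13*√13 ≈ -139.13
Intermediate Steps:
P = 0 (P = -2*0 = 0)
S(b) = -6 (S(b) = -2*3 = -6)
m(n) = 3 + n^(3/2) (m(n) = 3 + n*√n = 3 + n^(3/2))
T(V, H) = 2 - 3*V (T(V, H) = 2 + (-6*V + 0*H)/2 = 2 + (-6*V + 0)/2 = 2 + (-6*V)/2 = 2 - 3*V)
(-182 + m(13)) + T(3, 0) = (-182 + (3 + 13^(3/2))) + (2 - 3*3) = (-182 + (3 + 13*√13)) + (2 - 9) = (-179 + 13*√13) - 7 = -186 + 13*√13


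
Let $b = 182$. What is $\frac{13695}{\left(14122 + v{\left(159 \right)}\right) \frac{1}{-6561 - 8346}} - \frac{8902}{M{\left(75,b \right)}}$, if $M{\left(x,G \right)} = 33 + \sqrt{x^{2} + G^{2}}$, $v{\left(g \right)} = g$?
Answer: $- \frac{3842072566827}{268911230} - \frac{4451 \sqrt{38749}}{18830} \approx -14334.0$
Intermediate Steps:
$M{\left(x,G \right)} = 33 + \sqrt{G^{2} + x^{2}}$
$\frac{13695}{\left(14122 + v{\left(159 \right)}\right) \frac{1}{-6561 - 8346}} - \frac{8902}{M{\left(75,b \right)}} = \frac{13695}{\left(14122 + 159\right) \frac{1}{-6561 - 8346}} - \frac{8902}{33 + \sqrt{182^{2} + 75^{2}}} = \frac{13695}{14281 \frac{1}{-14907}} - \frac{8902}{33 + \sqrt{33124 + 5625}} = \frac{13695}{14281 \left(- \frac{1}{14907}\right)} - \frac{8902}{33 + \sqrt{38749}} = \frac{13695}{- \frac{14281}{14907}} - \frac{8902}{33 + \sqrt{38749}} = 13695 \left(- \frac{14907}{14281}\right) - \frac{8902}{33 + \sqrt{38749}} = - \frac{204151365}{14281} - \frac{8902}{33 + \sqrt{38749}}$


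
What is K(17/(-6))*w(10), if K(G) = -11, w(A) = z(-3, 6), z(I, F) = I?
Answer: 33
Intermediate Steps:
w(A) = -3
K(17/(-6))*w(10) = -11*(-3) = 33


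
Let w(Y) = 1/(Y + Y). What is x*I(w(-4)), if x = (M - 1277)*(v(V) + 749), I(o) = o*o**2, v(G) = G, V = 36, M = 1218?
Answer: 46315/512 ≈ 90.459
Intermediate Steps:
w(Y) = 1/(2*Y)
I(o) = o**3
x = -46315 (x = (1218 - 1277)*(36 + 749) = -59*785 = -46315)
x*I(w(-4)) = -46315*((1/2)/(-4))**3 = -46315*((1/2)*(-1/4))**3 = -46315*(-1/8)**3 = -46315*(-1/512) = 46315/512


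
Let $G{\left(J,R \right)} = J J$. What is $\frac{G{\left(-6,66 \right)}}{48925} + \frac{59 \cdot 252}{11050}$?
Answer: $\frac{14556294}{10812425} \approx 1.3463$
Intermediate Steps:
$G{\left(J,R \right)} = J^{2}$
$\frac{G{\left(-6,66 \right)}}{48925} + \frac{59 \cdot 252}{11050} = \frac{\left(-6\right)^{2}}{48925} + \frac{59 \cdot 252}{11050} = 36 \cdot \frac{1}{48925} + 14868 \cdot \frac{1}{11050} = \frac{36}{48925} + \frac{7434}{5525} = \frac{14556294}{10812425}$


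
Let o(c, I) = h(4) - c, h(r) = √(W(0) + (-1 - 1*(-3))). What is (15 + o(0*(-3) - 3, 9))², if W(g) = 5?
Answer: (18 + √7)² ≈ 426.25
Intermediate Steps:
h(r) = √7 (h(r) = √(5 + (-1 - 1*(-3))) = √(5 + (-1 + 3)) = √(5 + 2) = √7)
o(c, I) = √7 - c
(15 + o(0*(-3) - 3, 9))² = (15 + (√7 - (0*(-3) - 3)))² = (15 + (√7 - (0 - 3)))² = (15 + (√7 - 1*(-3)))² = (15 + (√7 + 3))² = (15 + (3 + √7))² = (18 + √7)²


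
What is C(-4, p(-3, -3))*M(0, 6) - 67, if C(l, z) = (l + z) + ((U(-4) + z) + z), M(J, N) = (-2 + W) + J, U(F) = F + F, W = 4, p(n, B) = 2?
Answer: -79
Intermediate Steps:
U(F) = 2*F
M(J, N) = 2 + J (M(J, N) = (-2 + 4) + J = 2 + J)
C(l, z) = -8 + l + 3*z (C(l, z) = (l + z) + ((2*(-4) + z) + z) = (l + z) + ((-8 + z) + z) = (l + z) + (-8 + 2*z) = -8 + l + 3*z)
C(-4, p(-3, -3))*M(0, 6) - 67 = (-8 - 4 + 3*2)*(2 + 0) - 67 = (-8 - 4 + 6)*2 - 67 = -6*2 - 67 = -12 - 67 = -79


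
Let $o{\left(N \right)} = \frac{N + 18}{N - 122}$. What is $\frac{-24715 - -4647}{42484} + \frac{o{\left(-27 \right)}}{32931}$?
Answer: $- \frac{2735212626}{5790473611} \approx -0.47236$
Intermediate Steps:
$o{\left(N \right)} = \frac{18 + N}{-122 + N}$
$\frac{-24715 - -4647}{42484} + \frac{o{\left(-27 \right)}}{32931} = \frac{-24715 - -4647}{42484} + \frac{\frac{1}{-122 - 27} \left(18 - 27\right)}{32931} = \left(-24715 + 4647\right) \frac{1}{42484} + \frac{1}{-149} \left(-9\right) \frac{1}{32931} = \left(-20068\right) \frac{1}{42484} + \left(- \frac{1}{149}\right) \left(-9\right) \frac{1}{32931} = - \frac{5017}{10621} + \frac{9}{149} \cdot \frac{1}{32931} = - \frac{5017}{10621} + \frac{1}{545191} = - \frac{2735212626}{5790473611}$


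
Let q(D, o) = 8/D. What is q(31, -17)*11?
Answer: 88/31 ≈ 2.8387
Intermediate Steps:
q(31, -17)*11 = (8/31)*11 = 88/31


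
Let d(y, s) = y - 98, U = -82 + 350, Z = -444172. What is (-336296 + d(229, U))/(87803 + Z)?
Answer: 336165/356369 ≈ 0.94331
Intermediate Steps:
U = 268
d(y, s) = -98 + y
(-336296 + d(229, U))/(87803 + Z) = (-336296 + (-98 + 229))/(87803 - 444172) = (-336296 + 131)/(-356369) = -336165*(-1/356369) = 336165/356369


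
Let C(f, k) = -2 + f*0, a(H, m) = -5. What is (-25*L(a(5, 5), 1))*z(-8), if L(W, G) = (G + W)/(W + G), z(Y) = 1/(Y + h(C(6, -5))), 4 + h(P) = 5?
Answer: 25/7 ≈ 3.5714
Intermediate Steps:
C(f, k) = -2 (C(f, k) = -2 + 0 = -2)
h(P) = 1 (h(P) = -4 + 5 = 1)
z(Y) = 1/(1 + Y) (z(Y) = 1/(Y + 1) = 1/(1 + Y))
L(W, G) = 1 (L(W, G) = (G + W)/(G + W) = 1)
(-25*L(a(5, 5), 1))*z(-8) = (-25*1)/(1 - 8) = -25/(-7) = -25*(-⅐) = 25/7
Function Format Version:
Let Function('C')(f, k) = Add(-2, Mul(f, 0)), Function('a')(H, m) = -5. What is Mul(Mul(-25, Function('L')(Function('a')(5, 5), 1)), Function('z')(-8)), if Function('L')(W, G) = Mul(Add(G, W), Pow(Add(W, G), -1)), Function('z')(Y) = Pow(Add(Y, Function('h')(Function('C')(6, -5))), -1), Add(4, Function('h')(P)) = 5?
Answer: Rational(25, 7) ≈ 3.5714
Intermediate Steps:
Function('C')(f, k) = -2 (Function('C')(f, k) = Add(-2, 0) = -2)
Function('h')(P) = 1 (Function('h')(P) = Add(-4, 5) = 1)
Function('z')(Y) = Pow(Add(1, Y), -1) (Function('z')(Y) = Pow(Add(Y, 1), -1) = Pow(Add(1, Y), -1))
Function('L')(W, G) = 1 (Function('L')(W, G) = Mul(Add(G, W), Pow(Add(G, W), -1)) = 1)
Mul(Mul(-25, Function('L')(Function('a')(5, 5), 1)), Function('z')(-8)) = Mul(Mul(-25, 1), Pow(Add(1, -8), -1)) = Mul(-25, Pow(-7, -1)) = Mul(-25, Rational(-1, 7)) = Rational(25, 7)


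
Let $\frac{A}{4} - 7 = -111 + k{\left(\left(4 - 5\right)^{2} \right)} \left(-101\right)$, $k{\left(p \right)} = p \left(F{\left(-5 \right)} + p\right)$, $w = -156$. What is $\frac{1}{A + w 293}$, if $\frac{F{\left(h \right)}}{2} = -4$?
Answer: $- \frac{1}{43296} \approx -2.3097 \cdot 10^{-5}$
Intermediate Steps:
$F{\left(h \right)} = -8$ ($F{\left(h \right)} = 2 \left(-4\right) = -8$)
$k{\left(p \right)} = p \left(-8 + p\right)$
$A = 2412$ ($A = 28 + 4 \left(-111 + \left(4 - 5\right)^{2} \left(-8 + \left(4 - 5\right)^{2}\right) \left(-101\right)\right) = 28 + 4 \left(-111 + \left(-1\right)^{2} \left(-8 + \left(-1\right)^{2}\right) \left(-101\right)\right) = 28 + 4 \left(-111 + 1 \left(-8 + 1\right) \left(-101\right)\right) = 28 + 4 \left(-111 + 1 \left(-7\right) \left(-101\right)\right) = 28 + 4 \left(-111 - -707\right) = 28 + 4 \left(-111 + 707\right) = 28 + 4 \cdot 596 = 28 + 2384 = 2412$)
$\frac{1}{A + w 293} = \frac{1}{2412 - 45708} = \frac{1}{-43296} = - \frac{1}{43296}$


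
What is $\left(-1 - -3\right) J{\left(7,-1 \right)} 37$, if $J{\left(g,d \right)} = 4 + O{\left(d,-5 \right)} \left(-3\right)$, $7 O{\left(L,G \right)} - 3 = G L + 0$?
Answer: $\frac{296}{7} \approx 42.286$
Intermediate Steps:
$O{\left(L,G \right)} = \frac{3}{7} + \frac{G L}{7}$ ($O{\left(L,G \right)} = \frac{3}{7} + \frac{G L + 0}{7} = \frac{3}{7} + \frac{G L}{7}$)
$J{\left(g,d \right)} = \frac{19}{7} + \frac{15 d}{7}$ ($J{\left(g,d \right)} = 4 + \left(\frac{3}{7} + \frac{1}{7} \left(-5\right) d\right) \left(-3\right) = 4 + \left(\frac{3}{7} - \frac{5 d}{7}\right) \left(-3\right) = 4 + \left(- \frac{9}{7} + \frac{15 d}{7}\right) = \frac{19}{7} + \frac{15 d}{7}$)
$\left(-1 - -3\right) J{\left(7,-1 \right)} 37 = \left(-1 - -3\right) \left(\frac{19}{7} + \frac{15}{7} \left(-1\right)\right) 37 = \left(-1 + 3\right) \left(\frac{19}{7} - \frac{15}{7}\right) 37 = 2 \cdot \frac{4}{7} \cdot 37 = \frac{8}{7} \cdot 37 = \frac{296}{7}$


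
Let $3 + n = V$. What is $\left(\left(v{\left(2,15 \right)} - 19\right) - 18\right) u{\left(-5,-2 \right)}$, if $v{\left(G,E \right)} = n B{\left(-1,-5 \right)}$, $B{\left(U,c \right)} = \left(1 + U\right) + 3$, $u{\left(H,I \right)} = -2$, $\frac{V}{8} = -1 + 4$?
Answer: $-52$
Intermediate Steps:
$V = 24$ ($V = 8 \left(-1 + 4\right) = 8 \cdot 3 = 24$)
$B{\left(U,c \right)} = 4 + U$
$n = 21$ ($n = -3 + 24 = 21$)
$v{\left(G,E \right)} = 63$ ($v{\left(G,E \right)} = 21 \left(4 - 1\right) = 21 \cdot 3 = 63$)
$\left(\left(v{\left(2,15 \right)} - 19\right) - 18\right) u{\left(-5,-2 \right)} = \left(\left(63 - 19\right) - 18\right) \left(-2\right) = \left(44 - 18\right) \left(-2\right) = 26 \left(-2\right) = -52$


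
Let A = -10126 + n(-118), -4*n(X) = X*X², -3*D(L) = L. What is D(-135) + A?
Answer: 400677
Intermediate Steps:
D(L) = -L/3
n(X) = -X³/4 (n(X) = -X*X²/4 = -X³/4)
A = 400632 (A = -10126 - ¼*(-118)³ = -10126 - ¼*(-1643032) = -10126 + 410758 = 400632)
D(-135) + A = -⅓*(-135) + 400632 = 45 + 400632 = 400677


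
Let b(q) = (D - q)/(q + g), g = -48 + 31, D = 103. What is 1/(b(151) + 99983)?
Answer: 67/6698837 ≈ 1.0002e-5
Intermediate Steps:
g = -17
b(q) = (103 - q)/(-17 + q) (b(q) = (103 - q)/(q - 17) = (103 - q)/(-17 + q))
1/(b(151) + 99983) = 1/((103 - 1*151)/(-17 + 151) + 99983) = 1/((103 - 151)/134 + 99983) = 1/((1/134)*(-48) + 99983) = 1/(-24/67 + 99983) = 1/(6698837/67) = 67/6698837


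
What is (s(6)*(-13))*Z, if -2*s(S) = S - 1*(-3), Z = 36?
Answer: 2106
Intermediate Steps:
s(S) = -3/2 - S/2 (s(S) = -(S - 1*(-3))/2 = -(S + 3)/2 = -(3 + S)/2 = -3/2 - S/2)
(s(6)*(-13))*Z = ((-3/2 - ½*6)*(-13))*36 = ((-3/2 - 3)*(-13))*36 = -9/2*(-13)*36 = (117/2)*36 = 2106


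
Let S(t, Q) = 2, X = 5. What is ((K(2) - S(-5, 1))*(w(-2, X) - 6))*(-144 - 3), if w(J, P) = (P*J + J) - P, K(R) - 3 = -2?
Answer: -3381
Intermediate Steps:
K(R) = 1 (K(R) = 3 - 2 = 1)
w(J, P) = J - P + J*P (w(J, P) = (J*P + J) - P = (J + J*P) - P = J - P + J*P)
((K(2) - S(-5, 1))*(w(-2, X) - 6))*(-144 - 3) = ((1 - 1*2)*((-2 - 1*5 - 2*5) - 6))*(-144 - 3) = ((1 - 2)*((-2 - 5 - 10) - 6))*(-147) = -(-17 - 6)*(-147) = -1*(-23)*(-147) = 23*(-147) = -3381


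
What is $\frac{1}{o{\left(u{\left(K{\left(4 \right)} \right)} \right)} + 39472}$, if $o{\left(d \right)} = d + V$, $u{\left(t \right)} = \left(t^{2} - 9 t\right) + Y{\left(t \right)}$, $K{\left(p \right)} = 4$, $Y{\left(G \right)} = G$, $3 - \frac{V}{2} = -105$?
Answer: $\frac{1}{39672} \approx 2.5207 \cdot 10^{-5}$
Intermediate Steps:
$V = 216$ ($V = 6 - -210 = 6 + 210 = 216$)
$u{\left(t \right)} = t^{2} - 8 t$ ($u{\left(t \right)} = \left(t^{2} - 9 t\right) + t = t^{2} - 8 t$)
$o{\left(d \right)} = 216 + d$ ($o{\left(d \right)} = d + 216 = 216 + d$)
$\frac{1}{o{\left(u{\left(K{\left(4 \right)} \right)} \right)} + 39472} = \frac{1}{\left(216 + 4 \left(-8 + 4\right)\right) + 39472} = \frac{1}{\left(216 + 4 \left(-4\right)\right) + 39472} = \frac{1}{\left(216 - 16\right) + 39472} = \frac{1}{200 + 39472} = \frac{1}{39672}$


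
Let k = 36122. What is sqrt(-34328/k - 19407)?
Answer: I*sqrt(6330867984451)/18061 ≈ 139.31*I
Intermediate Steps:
sqrt(-34328/k - 19407) = sqrt(-34328/36122 - 19407) = sqrt(-34328*1/36122 - 19407) = sqrt(-17164/18061 - 19407) = sqrt(-350526991/18061) = I*sqrt(6330867984451)/18061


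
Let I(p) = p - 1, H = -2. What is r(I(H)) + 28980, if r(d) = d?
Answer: 28977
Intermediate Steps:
I(p) = -1 + p
r(I(H)) + 28980 = (-1 - 2) + 28980 = -3 + 28980 = 28977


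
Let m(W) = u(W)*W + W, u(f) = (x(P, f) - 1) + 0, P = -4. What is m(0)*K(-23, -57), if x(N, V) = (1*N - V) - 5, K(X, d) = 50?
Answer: 0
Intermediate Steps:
x(N, V) = -5 + N - V (x(N, V) = (N - V) - 5 = -5 + N - V)
u(f) = -10 - f (u(f) = ((-5 - 4 - f) - 1) + 0 = ((-9 - f) - 1) + 0 = (-10 - f) + 0 = -10 - f)
m(W) = W + W*(-10 - W) (m(W) = (-10 - W)*W + W = W*(-10 - W) + W = W + W*(-10 - W))
m(0)*K(-23, -57) = -1*0*(9 + 0)*50 = -1*0*9*50 = 0*50 = 0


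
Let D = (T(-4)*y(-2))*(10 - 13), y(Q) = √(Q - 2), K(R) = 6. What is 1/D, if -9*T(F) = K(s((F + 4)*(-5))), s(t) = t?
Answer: -I/4 ≈ -0.25*I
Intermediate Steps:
y(Q) = √(-2 + Q)
T(F) = -⅔ (T(F) = -⅑*6 = -⅔)
D = 4*I (D = (-2*√(-2 - 2)/3)*(10 - 13) = -4*I/3*(-3) = 4*I ≈ 4.0*I)
1/D = 1/(4*I) = -I/4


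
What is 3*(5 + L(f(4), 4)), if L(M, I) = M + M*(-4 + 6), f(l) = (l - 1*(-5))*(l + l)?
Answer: 663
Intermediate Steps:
f(l) = 2*l*(5 + l) (f(l) = (l + 5)*(2*l) = (5 + l)*(2*l) = 2*l*(5 + l))
L(M, I) = 3*M (L(M, I) = M + M*2 = M + 2*M = 3*M)
3*(5 + L(f(4), 4)) = 3*(5 + 3*(2*4*(5 + 4))) = 3*(5 + 3*(2*4*9)) = 3*(5 + 3*72) = 3*(5 + 216) = 3*221 = 663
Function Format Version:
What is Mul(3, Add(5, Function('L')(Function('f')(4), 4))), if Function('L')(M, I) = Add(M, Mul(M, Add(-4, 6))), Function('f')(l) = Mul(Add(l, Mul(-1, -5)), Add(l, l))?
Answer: 663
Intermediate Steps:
Function('f')(l) = Mul(2, l, Add(5, l)) (Function('f')(l) = Mul(Add(l, 5), Mul(2, l)) = Mul(Add(5, l), Mul(2, l)) = Mul(2, l, Add(5, l)))
Function('L')(M, I) = Mul(3, M) (Function('L')(M, I) = Add(M, Mul(M, 2)) = Add(M, Mul(2, M)) = Mul(3, M))
Mul(3, Add(5, Function('L')(Function('f')(4), 4))) = Mul(3, Add(5, Mul(3, Mul(2, 4, Add(5, 4))))) = Mul(3, Add(5, Mul(3, Mul(2, 4, 9)))) = Mul(3, Add(5, Mul(3, 72))) = Mul(3, Add(5, 216)) = Mul(3, 221) = 663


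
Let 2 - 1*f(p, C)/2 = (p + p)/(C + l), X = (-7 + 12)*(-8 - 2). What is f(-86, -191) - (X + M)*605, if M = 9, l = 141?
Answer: 620053/25 ≈ 24802.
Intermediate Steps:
X = -50 (X = 5*(-10) = -50)
f(p, C) = 4 - 4*p/(141 + C) (f(p, C) = 4 - 2*(p + p)/(C + 141) = 4 - 2*2*p/(141 + C) = 4 - 4*p/(141 + C))
f(-86, -191) - (X + M)*605 = 4*(141 - 191 - 1*(-86))/(141 - 191) - (-50 + 9)*605 = 4*(141 - 191 + 86)/(-50) - (-41)*605 = 4*(-1/50)*36 - 1*(-24805) = -72/25 + 24805 = 620053/25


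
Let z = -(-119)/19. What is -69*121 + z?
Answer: -158512/19 ≈ -8342.7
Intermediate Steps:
z = 119/19 (z = -(-119)/19 = -7*(-17/19) = 119/19 ≈ 6.2632)
-69*121 + z = -69*121 + 119/19 = -8349 + 119/19 = -158512/19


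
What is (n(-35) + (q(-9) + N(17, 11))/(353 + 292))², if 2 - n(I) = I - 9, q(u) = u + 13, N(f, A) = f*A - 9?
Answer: 891141904/416025 ≈ 2142.0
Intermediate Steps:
N(f, A) = -9 + A*f (N(f, A) = A*f - 9 = -9 + A*f)
q(u) = 13 + u
n(I) = 11 - I (n(I) = 2 - (I - 9) = 2 - (-9 + I) = 2 + (9 - I) = 11 - I)
(n(-35) + (q(-9) + N(17, 11))/(353 + 292))² = ((11 - 1*(-35)) + ((13 - 9) + (-9 + 11*17))/(353 + 292))² = ((11 + 35) + (4 + (-9 + 187))/645)² = (46 + (4 + 178)*(1/645))² = (46 + 182*(1/645))² = (46 + 182/645)² = (29852/645)² = 891141904/416025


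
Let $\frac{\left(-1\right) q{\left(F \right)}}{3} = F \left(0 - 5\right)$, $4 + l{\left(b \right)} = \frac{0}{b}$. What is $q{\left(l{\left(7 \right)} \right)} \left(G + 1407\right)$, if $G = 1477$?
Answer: $-173040$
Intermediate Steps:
$l{\left(b \right)} = -4$ ($l{\left(b \right)} = -4 + \frac{0}{b} = -4 + 0 = -4$)
$q{\left(F \right)} = 15 F$ ($q{\left(F \right)} = - 3 F \left(0 - 5\right) = - 3 F \left(-5\right) = - 3 \left(- 5 F\right) = 15 F$)
$q{\left(l{\left(7 \right)} \right)} \left(G + 1407\right) = 15 \left(-4\right) \left(1477 + 1407\right) = \left(-60\right) 2884 = -173040$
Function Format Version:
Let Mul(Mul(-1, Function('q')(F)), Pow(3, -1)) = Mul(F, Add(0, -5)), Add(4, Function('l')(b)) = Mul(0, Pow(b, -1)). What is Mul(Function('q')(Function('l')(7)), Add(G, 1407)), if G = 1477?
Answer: -173040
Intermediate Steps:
Function('l')(b) = -4 (Function('l')(b) = Add(-4, Mul(0, Pow(b, -1))) = Add(-4, 0) = -4)
Function('q')(F) = Mul(15, F) (Function('q')(F) = Mul(-3, Mul(F, Add(0, -5))) = Mul(-3, Mul(F, -5)) = Mul(-3, Mul(-5, F)) = Mul(15, F))
Mul(Function('q')(Function('l')(7)), Add(G, 1407)) = Mul(Mul(15, -4), Add(1477, 1407)) = Mul(-60, 2884) = -173040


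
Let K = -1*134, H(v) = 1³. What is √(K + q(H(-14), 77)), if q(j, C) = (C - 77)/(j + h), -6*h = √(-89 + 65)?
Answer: I*√134 ≈ 11.576*I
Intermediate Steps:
h = -I*√6/3 (h = -√(-89 + 65)/6 = -I*√6/3 ≈ -0.8165*I)
H(v) = 1
q(j, C) = (-77 + C)/(j - I*√6/3) (q(j, C) = (C - 77)/(j - I*√6/3) = (-77 + C)/(j - I*√6/3))
K = -134
√(K + q(H(-14), 77)) = √(-134 + 3*(-77 + 77)/(3*1 - I*√6)) = √(-134 + 3*0/(3 - I*√6)) = √(-134 + 0) = √(-134) = I*√134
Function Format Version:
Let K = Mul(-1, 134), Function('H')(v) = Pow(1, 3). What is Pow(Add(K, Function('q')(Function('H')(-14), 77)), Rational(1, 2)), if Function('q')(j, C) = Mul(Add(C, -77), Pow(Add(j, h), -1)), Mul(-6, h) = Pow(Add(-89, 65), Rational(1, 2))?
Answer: Mul(I, Pow(134, Rational(1, 2))) ≈ Mul(11.576, I)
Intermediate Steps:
h = Mul(Rational(-1, 3), I, Pow(6, Rational(1, 2))) (h = Mul(Rational(-1, 6), Pow(Add(-89, 65), Rational(1, 2))) = Mul(Rational(-1, 6), Pow(-24, Rational(1, 2))) = Mul(Rational(-1, 6), Mul(2, I, Pow(6, Rational(1, 2)))) = Mul(Rational(-1, 3), I, Pow(6, Rational(1, 2))) ≈ Mul(-0.81650, I))
Function('H')(v) = 1
Function('q')(j, C) = Mul(Pow(Add(j, Mul(Rational(-1, 3), I, Pow(6, Rational(1, 2)))), -1), Add(-77, C)) (Function('q')(j, C) = Mul(Add(C, -77), Pow(Add(j, Mul(Rational(-1, 3), I, Pow(6, Rational(1, 2)))), -1)) = Mul(Add(-77, C), Pow(Add(j, Mul(Rational(-1, 3), I, Pow(6, Rational(1, 2)))), -1)) = Mul(Pow(Add(j, Mul(Rational(-1, 3), I, Pow(6, Rational(1, 2)))), -1), Add(-77, C)))
K = -134
Pow(Add(K, Function('q')(Function('H')(-14), 77)), Rational(1, 2)) = Pow(Add(-134, Mul(3, Pow(Add(Mul(3, 1), Mul(-1, I, Pow(6, Rational(1, 2)))), -1), Add(-77, 77))), Rational(1, 2)) = Pow(Add(-134, Mul(3, Pow(Add(3, Mul(-1, I, Pow(6, Rational(1, 2)))), -1), 0)), Rational(1, 2)) = Pow(Add(-134, 0), Rational(1, 2)) = Pow(-134, Rational(1, 2)) = Mul(I, Pow(134, Rational(1, 2)))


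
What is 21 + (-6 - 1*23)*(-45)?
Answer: 1326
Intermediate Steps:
21 + (-6 - 1*23)*(-45) = 21 + (-6 - 23)*(-45) = 21 - 29*(-45) = 21 + 1305 = 1326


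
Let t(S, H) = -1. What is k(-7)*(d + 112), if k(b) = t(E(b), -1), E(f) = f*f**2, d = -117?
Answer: 5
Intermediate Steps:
E(f) = f**3
k(b) = -1
k(-7)*(d + 112) = -(-117 + 112) = -1*(-5) = 5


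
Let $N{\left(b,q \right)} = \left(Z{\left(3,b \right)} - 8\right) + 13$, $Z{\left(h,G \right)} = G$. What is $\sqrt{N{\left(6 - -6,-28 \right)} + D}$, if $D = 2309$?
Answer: $\sqrt{2326} \approx 48.229$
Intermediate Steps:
$N{\left(b,q \right)} = 5 + b$ ($N{\left(b,q \right)} = \left(b - 8\right) + 13 = \left(-8 + b\right) + 13 = 5 + b$)
$\sqrt{N{\left(6 - -6,-28 \right)} + D} = \sqrt{\left(5 + \left(6 - -6\right)\right) + 2309} = \sqrt{\left(5 + \left(6 + 6\right)\right) + 2309} = \sqrt{\left(5 + 12\right) + 2309} = \sqrt{17 + 2309} = \sqrt{2326}$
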